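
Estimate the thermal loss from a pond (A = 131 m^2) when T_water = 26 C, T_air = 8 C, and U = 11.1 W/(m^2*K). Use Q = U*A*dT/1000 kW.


Temperature difference dT = 26 - 8 = 18 K
Heat loss (W) = U * A * dT = 11.1 * 131 * 18 = 26173.8 W
Convert to kW: 26173.8 / 1000 = 26.1738 kW

26.1738 kW


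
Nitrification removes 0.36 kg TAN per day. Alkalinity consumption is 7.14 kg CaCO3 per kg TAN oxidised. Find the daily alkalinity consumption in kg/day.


Alkalinity factor: 7.14 kg CaCO3 consumed per kg TAN nitrified
alk = 0.36 kg TAN * 7.14 = 2.5704 kg CaCO3/day

2.5704 kg CaCO3/day


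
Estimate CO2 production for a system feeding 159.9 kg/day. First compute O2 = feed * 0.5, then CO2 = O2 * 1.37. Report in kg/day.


O2 = 159.9 * 0.5 = 79.95
CO2 = 79.95 * 1.37 = 109.5315

109.5315 kg/day


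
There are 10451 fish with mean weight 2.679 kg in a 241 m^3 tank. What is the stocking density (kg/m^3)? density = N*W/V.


Total biomass = 10451 fish * 2.679 kg = 27998.229 kg
Density = total biomass / volume = 27998.229 / 241 = 116.175 kg/m^3

116.175 kg/m^3


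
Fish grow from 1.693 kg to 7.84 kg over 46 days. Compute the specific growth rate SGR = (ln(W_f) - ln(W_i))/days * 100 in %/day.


ln(W_f) = ln(7.84) = 2.0592388
ln(W_i) = ln(1.693) = 0.5265021
ln(W_f) - ln(W_i) = 2.0592388 - 0.5265021 = 1.5327367
SGR = 1.5327367 / 46 * 100 = 3.33204 %/day

3.33204 %/day


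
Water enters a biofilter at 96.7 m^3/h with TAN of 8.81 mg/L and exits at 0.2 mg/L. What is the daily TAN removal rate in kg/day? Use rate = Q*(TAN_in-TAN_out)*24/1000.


Concentration drop: TAN_in - TAN_out = 8.81 - 0.2 = 8.61 mg/L
Hourly TAN removed = Q * dTAN = 96.7 m^3/h * 8.61 mg/L = 832.587 g/h  (m^3/h * mg/L = g/h)
Daily TAN removed = 832.587 * 24 = 19982.088 g/day
Convert to kg/day: 19982.088 / 1000 = 19.982088 kg/day

19.982088 kg/day


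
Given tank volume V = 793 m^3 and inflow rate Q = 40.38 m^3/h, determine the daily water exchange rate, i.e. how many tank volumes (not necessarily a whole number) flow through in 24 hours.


Daily flow volume = 40.38 m^3/h * 24 h = 969.12 m^3/day
Exchanges = daily flow / tank volume = 969.12 / 793 = 1.22209 exchanges/day

1.22209 exchanges/day


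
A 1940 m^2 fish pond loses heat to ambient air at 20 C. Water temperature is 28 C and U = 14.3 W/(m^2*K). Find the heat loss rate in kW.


Temperature difference dT = 28 - 20 = 8 K
Heat loss (W) = U * A * dT = 14.3 * 1940 * 8 = 221936 W
Convert to kW: 221936 / 1000 = 221.936 kW

221.936 kW


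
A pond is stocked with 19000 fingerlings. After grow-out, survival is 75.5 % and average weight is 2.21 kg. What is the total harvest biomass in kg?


Survivors = 19000 * 75.5/100 = 14345 fish
Harvest biomass = survivors * W_f = 14345 * 2.21 = 31702.45 kg

31702.45 kg


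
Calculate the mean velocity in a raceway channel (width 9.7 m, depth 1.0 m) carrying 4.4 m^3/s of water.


Cross-sectional area = W * d = 9.7 * 1.0 = 9.7 m^2
Velocity = Q / A = 4.4 / 9.7 = 0.453608 m/s

0.453608 m/s


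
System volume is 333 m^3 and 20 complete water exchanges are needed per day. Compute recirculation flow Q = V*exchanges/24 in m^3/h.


Daily recirculation volume = 333 m^3 * 20 = 6660 m^3/day
Flow rate Q = daily volume / 24 h = 6660 / 24 = 277.5 m^3/h

277.5 m^3/h


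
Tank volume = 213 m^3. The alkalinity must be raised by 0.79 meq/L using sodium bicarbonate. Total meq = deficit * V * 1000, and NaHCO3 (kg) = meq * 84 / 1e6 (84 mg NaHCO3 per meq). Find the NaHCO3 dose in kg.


Tank volume in L = 213 m^3 * 1000 = 213000 L
Total meq required = 0.79 meq/L * 213000 L = 168270 meq
NaHCO3 mass = 168270 meq * 84 mg/meq / 1e6 = 14.1347 kg

14.1347 kg


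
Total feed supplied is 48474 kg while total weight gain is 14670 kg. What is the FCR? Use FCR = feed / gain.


FCR = feed consumed / weight gained
FCR = 48474 kg / 14670 kg = 3.30429

3.30429


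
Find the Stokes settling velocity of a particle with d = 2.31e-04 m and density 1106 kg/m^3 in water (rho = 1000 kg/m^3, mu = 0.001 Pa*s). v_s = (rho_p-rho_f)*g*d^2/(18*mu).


Density difference: rho_p - rho_f = 1106 - 1000 = 106 kg/m^3
d^2 = (2.31e-04)^2 = 5.3361e-08 m^2
Numerator = (rho_p - rho_f) * g * d^2 = 106 * 9.81 * 5.3361e-08 = 5.5487969e-05
Denominator = 18 * mu = 18 * 0.001 = 0.018
v_s = 5.5487969e-05 / 0.018 = 0.00308266 m/s
Check: Re = rho_f * v_s * d / mu = 1000 * 0.00308266 * 2.31e-04 / 0.001 = 0.712 < 1, so Stokes' law applies.

0.00308266 m/s


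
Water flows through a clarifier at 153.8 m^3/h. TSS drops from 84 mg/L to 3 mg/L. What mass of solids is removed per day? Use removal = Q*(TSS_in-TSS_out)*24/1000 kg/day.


Concentration drop: TSS_in - TSS_out = 84 - 3 = 81 mg/L
Hourly solids removed = Q * dTSS = 153.8 m^3/h * 81 mg/L = 12457.8 g/h  (m^3/h * mg/L = g/h)
Daily solids removed = 12457.8 * 24 = 298987.2 g/day
Convert g to kg: 298987.2 / 1000 = 298.9872 kg/day

298.9872 kg/day


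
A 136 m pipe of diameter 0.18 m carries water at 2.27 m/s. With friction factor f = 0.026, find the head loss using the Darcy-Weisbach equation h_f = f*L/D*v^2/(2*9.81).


v^2 = 2.27^2 = 5.1529 m^2/s^2
L/D = 136/0.18 = 755.55556
h_f = f*(L/D)*v^2/(2g) = 0.026 * 755.55556 * 5.1529 / 19.62 = 5.15932 m

5.15932 m


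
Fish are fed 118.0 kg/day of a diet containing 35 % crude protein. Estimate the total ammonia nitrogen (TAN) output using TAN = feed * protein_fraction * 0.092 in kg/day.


Protein in feed = 118.0 * 35/100 = 41.3 kg/day
TAN = protein * 0.092 = 41.3 * 0.092 = 3.7996 kg/day

3.7996 kg/day


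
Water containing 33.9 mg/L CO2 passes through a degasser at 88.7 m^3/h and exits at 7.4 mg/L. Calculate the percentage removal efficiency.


CO2_out / CO2_in = 7.4 / 33.9 = 0.21828909
Fraction remaining = 0.21828909
efficiency = (1 - 0.21828909) * 100 = 78.1711 %

78.1711 %


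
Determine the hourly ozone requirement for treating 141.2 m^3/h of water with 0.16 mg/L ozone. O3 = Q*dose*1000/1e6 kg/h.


O3 demand (mg/h) = Q * dose * 1000 = 141.2 * 0.16 * 1000 = 22592 mg/h
Convert mg to kg: 22592 / 1e6 = 0.022592 kg/h

0.022592 kg/h


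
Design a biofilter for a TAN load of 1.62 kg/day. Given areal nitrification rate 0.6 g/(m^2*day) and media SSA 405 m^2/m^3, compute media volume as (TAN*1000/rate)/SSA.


A = 1.62*1000 / 0.6 = 2700 m^2
V = 2700 / 405 = 6.66667

6.66667 m^3


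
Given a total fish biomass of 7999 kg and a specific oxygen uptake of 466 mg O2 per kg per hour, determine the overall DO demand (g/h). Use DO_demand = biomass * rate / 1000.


Total O2 consumption (mg/h) = 7999 kg * 466 mg/(kg*h) = 3727534 mg/h
Convert to g/h: 3727534 / 1000 = 3727.534 g/h

3727.534 g/h


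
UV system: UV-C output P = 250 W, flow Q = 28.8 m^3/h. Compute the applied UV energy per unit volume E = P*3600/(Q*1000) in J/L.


Energy delivered per hour = 250 W * 3600 s = 900000 J/h
Volume treated per hour = 28.8 m^3/h * 1000 = 28800 L/h
dose = 900000 / 28800 = 31.25 J/L

31.25 J/L


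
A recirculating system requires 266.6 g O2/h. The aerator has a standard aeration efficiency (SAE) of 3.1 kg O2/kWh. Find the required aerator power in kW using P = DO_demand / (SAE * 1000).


SAE in g O2/kWh = 3.1 * 1000 = 3100 g/kWh
P = DO_demand / SAE_g = 266.6 / 3100 = 0.086 kW

0.086 kW


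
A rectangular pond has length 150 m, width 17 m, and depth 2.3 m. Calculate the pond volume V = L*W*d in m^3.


Base area = L * W = 150 * 17 = 2550 m^2
Volume = area * depth = 2550 * 2.3 = 5865 m^3

5865 m^3


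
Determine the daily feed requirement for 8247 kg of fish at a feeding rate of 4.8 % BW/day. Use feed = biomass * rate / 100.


Feeding rate fraction = 4.8% / 100 = 0.048
Daily feed = 8247 kg * 0.048 = 395.856 kg/day

395.856 kg/day


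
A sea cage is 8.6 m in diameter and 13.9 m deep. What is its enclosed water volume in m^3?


r = d/2 = 8.6/2 = 4.3 m
Base area = pi*r^2 = pi*4.3^2 = 58.088048 m^2
Volume = 58.088048 * 13.9 = 807.424 m^3

807.424 m^3


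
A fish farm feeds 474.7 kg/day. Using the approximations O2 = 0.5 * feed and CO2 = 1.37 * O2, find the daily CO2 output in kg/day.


O2 = 474.7 * 0.5 = 237.35
CO2 = 237.35 * 1.37 = 325.1695

325.1695 kg/day


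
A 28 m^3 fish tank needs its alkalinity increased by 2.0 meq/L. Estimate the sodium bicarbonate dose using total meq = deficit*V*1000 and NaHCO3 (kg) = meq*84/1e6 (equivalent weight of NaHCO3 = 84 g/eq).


Tank volume in L = 28 m^3 * 1000 = 28000 L
Total meq required = 2.0 meq/L * 28000 L = 56000 meq
NaHCO3 mass = 56000 meq * 84 mg/meq / 1e6 = 4.704 kg

4.704 kg


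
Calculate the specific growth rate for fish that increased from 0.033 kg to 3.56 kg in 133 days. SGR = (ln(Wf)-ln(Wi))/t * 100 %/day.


ln(W_f) = ln(3.56) = 1.2697605
ln(W_i) = ln(0.033) = -3.4112477
ln(W_f) - ln(W_i) = 1.2697605 - -3.4112477 = 4.6810082
SGR = 4.6810082 / 133 * 100 = 3.51956 %/day

3.51956 %/day


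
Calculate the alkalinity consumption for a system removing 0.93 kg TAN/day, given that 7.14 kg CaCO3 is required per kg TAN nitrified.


Alkalinity factor: 7.14 kg CaCO3 consumed per kg TAN nitrified
alk = 0.93 kg TAN * 7.14 = 6.6402 kg CaCO3/day

6.6402 kg CaCO3/day


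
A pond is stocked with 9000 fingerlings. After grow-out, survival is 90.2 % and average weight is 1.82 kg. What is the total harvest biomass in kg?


Survivors = 9000 * 90.2/100 = 8118 fish
Harvest biomass = survivors * W_f = 8118 * 1.82 = 14774.76 kg

14774.76 kg


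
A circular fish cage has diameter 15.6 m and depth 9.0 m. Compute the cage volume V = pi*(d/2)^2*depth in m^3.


r = d/2 = 15.6/2 = 7.8 m
Base area = pi*r^2 = pi*7.8^2 = 191.1345 m^2
Volume = 191.1345 * 9.0 = 1720.21 m^3

1720.21 m^3


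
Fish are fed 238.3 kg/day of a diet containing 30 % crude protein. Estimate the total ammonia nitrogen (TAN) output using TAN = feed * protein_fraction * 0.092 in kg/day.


Protein in feed = 238.3 * 30/100 = 71.49 kg/day
TAN = protein * 0.092 = 71.49 * 0.092 = 6.57708 kg/day

6.57708 kg/day


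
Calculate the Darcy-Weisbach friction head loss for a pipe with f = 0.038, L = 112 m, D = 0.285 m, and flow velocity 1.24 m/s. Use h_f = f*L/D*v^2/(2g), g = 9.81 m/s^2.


v^2 = 1.24^2 = 1.5376 m^2/s^2
L/D = 112/0.285 = 392.98246
h_f = f*(L/D)*v^2/(2g) = 0.038 * 392.98246 * 1.5376 / 19.62 = 1.17031 m

1.17031 m


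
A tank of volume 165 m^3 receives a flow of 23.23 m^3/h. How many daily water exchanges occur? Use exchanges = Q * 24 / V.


Daily flow volume = 23.23 m^3/h * 24 h = 557.52 m^3/day
Exchanges = daily flow / tank volume = 557.52 / 165 = 3.37891 exchanges/day

3.37891 exchanges/day


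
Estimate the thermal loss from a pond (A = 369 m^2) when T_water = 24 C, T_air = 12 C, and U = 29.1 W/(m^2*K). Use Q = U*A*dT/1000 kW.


Temperature difference dT = 24 - 12 = 12 K
Heat loss (W) = U * A * dT = 29.1 * 369 * 12 = 128854.8 W
Convert to kW: 128854.8 / 1000 = 128.8548 kW

128.8548 kW


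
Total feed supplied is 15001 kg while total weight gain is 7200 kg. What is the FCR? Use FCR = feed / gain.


FCR = feed consumed / weight gained
FCR = 15001 kg / 7200 kg = 2.08347

2.08347


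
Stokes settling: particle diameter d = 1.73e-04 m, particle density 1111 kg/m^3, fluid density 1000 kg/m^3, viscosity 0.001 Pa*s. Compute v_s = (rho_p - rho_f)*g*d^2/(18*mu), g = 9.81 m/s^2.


Density difference: rho_p - rho_f = 1111 - 1000 = 111 kg/m^3
d^2 = (1.73e-04)^2 = 2.9929e-08 m^2
Numerator = (rho_p - rho_f) * g * d^2 = 111 * 9.81 * 2.9929e-08 = 3.2589987e-05
Denominator = 18 * mu = 18 * 0.001 = 0.018
v_s = 3.2589987e-05 / 0.018 = 0.00181055 m/s
Check: Re = rho_f * v_s * d / mu = 1000 * 0.00181055 * 1.73e-04 / 0.001 = 0.313 < 1, so Stokes' law applies.

0.00181055 m/s


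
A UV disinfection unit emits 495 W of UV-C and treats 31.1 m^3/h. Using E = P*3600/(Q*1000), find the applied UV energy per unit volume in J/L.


Energy delivered per hour = 495 W * 3600 s = 1782000 J/h
Volume treated per hour = 31.1 m^3/h * 1000 = 31100 L/h
dose = 1782000 / 31100 = 57.299 J/L

57.299 J/L


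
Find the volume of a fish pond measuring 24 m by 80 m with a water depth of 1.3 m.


Base area = L * W = 24 * 80 = 1920 m^2
Volume = area * depth = 1920 * 1.3 = 2496 m^3

2496 m^3


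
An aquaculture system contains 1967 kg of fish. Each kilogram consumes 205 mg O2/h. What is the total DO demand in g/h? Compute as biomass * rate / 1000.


Total O2 consumption (mg/h) = 1967 kg * 205 mg/(kg*h) = 403235 mg/h
Convert to g/h: 403235 / 1000 = 403.235 g/h

403.235 g/h


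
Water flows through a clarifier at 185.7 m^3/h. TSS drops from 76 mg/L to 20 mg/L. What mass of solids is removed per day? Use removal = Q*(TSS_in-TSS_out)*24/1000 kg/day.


Concentration drop: TSS_in - TSS_out = 76 - 20 = 56 mg/L
Hourly solids removed = Q * dTSS = 185.7 m^3/h * 56 mg/L = 10399.2 g/h  (m^3/h * mg/L = g/h)
Daily solids removed = 10399.2 * 24 = 249580.8 g/day
Convert g to kg: 249580.8 / 1000 = 249.5808 kg/day

249.5808 kg/day


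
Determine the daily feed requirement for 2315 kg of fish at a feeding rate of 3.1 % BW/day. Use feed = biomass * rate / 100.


Feeding rate fraction = 3.1% / 100 = 0.031
Daily feed = 2315 kg * 0.031 = 71.765 kg/day

71.765 kg/day


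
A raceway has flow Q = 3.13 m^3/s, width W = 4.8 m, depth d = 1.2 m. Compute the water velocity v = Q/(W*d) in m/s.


Cross-sectional area = W * d = 4.8 * 1.2 = 5.76 m^2
Velocity = Q / A = 3.13 / 5.76 = 0.543403 m/s

0.543403 m/s


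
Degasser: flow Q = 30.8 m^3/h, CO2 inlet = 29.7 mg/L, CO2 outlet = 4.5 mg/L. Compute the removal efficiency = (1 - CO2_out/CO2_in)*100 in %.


CO2_out / CO2_in = 4.5 / 29.7 = 0.15151515
Fraction remaining = 0.15151515
efficiency = (1 - 0.15151515) * 100 = 84.8485 %

84.8485 %


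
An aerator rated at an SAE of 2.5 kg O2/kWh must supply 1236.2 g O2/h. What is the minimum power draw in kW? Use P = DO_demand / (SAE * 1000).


SAE in g O2/kWh = 2.5 * 1000 = 2500 g/kWh
P = DO_demand / SAE_g = 1236.2 / 2500 = 0.49448 kW

0.49448 kW


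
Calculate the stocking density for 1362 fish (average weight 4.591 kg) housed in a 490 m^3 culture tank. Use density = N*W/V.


Total biomass = 1362 fish * 4.591 kg = 6252.942 kg
Density = total biomass / volume = 6252.942 / 490 = 12.7611 kg/m^3

12.7611 kg/m^3


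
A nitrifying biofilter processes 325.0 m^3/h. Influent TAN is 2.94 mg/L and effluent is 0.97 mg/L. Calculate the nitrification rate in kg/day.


Concentration drop: TAN_in - TAN_out = 2.94 - 0.97 = 1.97 mg/L
Hourly TAN removed = Q * dTAN = 325.0 m^3/h * 1.97 mg/L = 640.25 g/h  (m^3/h * mg/L = g/h)
Daily TAN removed = 640.25 * 24 = 15366 g/day
Convert to kg/day: 15366 / 1000 = 15.366 kg/day

15.366 kg/day


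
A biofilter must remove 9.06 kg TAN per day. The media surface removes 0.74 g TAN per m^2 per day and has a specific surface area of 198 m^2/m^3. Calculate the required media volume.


A = 9.06*1000 / 0.74 = 12243.243 m^2
V = 12243.243 / 198 = 61.8346

61.8346 m^3


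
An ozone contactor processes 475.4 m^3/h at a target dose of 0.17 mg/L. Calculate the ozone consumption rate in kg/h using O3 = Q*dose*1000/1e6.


O3 demand (mg/h) = Q * dose * 1000 = 475.4 * 0.17 * 1000 = 80818 mg/h
Convert mg to kg: 80818 / 1e6 = 0.080818 kg/h

0.080818 kg/h


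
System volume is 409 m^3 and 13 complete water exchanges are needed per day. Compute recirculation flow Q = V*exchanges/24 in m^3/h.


Daily recirculation volume = 409 m^3 * 13 = 5317 m^3/day
Flow rate Q = daily volume / 24 h = 5317 / 24 = 221.542 m^3/h

221.542 m^3/h


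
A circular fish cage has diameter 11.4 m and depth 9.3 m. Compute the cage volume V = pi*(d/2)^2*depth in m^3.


r = d/2 = 11.4/2 = 5.7 m
Base area = pi*r^2 = pi*5.7^2 = 102.07035 m^2
Volume = 102.07035 * 9.3 = 949.254 m^3

949.254 m^3


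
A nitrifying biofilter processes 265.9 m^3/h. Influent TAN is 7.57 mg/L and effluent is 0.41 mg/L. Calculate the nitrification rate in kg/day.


Concentration drop: TAN_in - TAN_out = 7.57 - 0.41 = 7.16 mg/L
Hourly TAN removed = Q * dTAN = 265.9 m^3/h * 7.16 mg/L = 1903.844 g/h  (m^3/h * mg/L = g/h)
Daily TAN removed = 1903.844 * 24 = 45692.256 g/day
Convert to kg/day: 45692.256 / 1000 = 45.692256 kg/day

45.692256 kg/day


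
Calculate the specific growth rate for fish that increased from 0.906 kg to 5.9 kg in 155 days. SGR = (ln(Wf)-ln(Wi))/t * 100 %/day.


ln(W_f) = ln(5.9) = 1.7749524
ln(W_i) = ln(0.906) = -0.098715973
ln(W_f) - ln(W_i) = 1.7749524 - -0.098715973 = 1.8736684
SGR = 1.8736684 / 155 * 100 = 1.20882 %/day

1.20882 %/day


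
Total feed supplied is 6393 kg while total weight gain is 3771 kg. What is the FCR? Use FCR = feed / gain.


FCR = feed consumed / weight gained
FCR = 6393 kg / 3771 kg = 1.69531

1.69531


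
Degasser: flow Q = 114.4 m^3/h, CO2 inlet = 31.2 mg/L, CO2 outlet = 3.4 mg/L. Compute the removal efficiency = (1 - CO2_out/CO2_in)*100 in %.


CO2_out / CO2_in = 3.4 / 31.2 = 0.10897436
Fraction remaining = 0.10897436
efficiency = (1 - 0.10897436) * 100 = 89.1026 %

89.1026 %


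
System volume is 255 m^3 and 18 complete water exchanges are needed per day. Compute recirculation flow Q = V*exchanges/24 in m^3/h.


Daily recirculation volume = 255 m^3 * 18 = 4590 m^3/day
Flow rate Q = daily volume / 24 h = 4590 / 24 = 191.25 m^3/h

191.25 m^3/h


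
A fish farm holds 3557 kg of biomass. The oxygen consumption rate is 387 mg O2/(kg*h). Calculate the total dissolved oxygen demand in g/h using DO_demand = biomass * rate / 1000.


Total O2 consumption (mg/h) = 3557 kg * 387 mg/(kg*h) = 1376559 mg/h
Convert to g/h: 1376559 / 1000 = 1376.559 g/h

1376.559 g/h


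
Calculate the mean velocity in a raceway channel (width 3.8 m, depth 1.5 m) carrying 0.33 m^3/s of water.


Cross-sectional area = W * d = 3.8 * 1.5 = 5.7 m^2
Velocity = Q / A = 0.33 / 5.7 = 0.0578947 m/s

0.0578947 m/s


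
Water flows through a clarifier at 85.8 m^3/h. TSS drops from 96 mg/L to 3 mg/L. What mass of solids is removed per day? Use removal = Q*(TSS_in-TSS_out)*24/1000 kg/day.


Concentration drop: TSS_in - TSS_out = 96 - 3 = 93 mg/L
Hourly solids removed = Q * dTSS = 85.8 m^3/h * 93 mg/L = 7979.4 g/h  (m^3/h * mg/L = g/h)
Daily solids removed = 7979.4 * 24 = 191505.6 g/day
Convert g to kg: 191505.6 / 1000 = 191.5056 kg/day

191.5056 kg/day


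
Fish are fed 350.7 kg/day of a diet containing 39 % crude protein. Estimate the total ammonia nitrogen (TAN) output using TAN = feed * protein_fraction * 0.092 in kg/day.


Protein in feed = 350.7 * 39/100 = 136.773 kg/day
TAN = protein * 0.092 = 136.773 * 0.092 = 12.583116 kg/day

12.583116 kg/day


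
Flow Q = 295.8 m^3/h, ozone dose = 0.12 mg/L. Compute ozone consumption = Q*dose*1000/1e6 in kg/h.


O3 demand (mg/h) = Q * dose * 1000 = 295.8 * 0.12 * 1000 = 35496 mg/h
Convert mg to kg: 35496 / 1e6 = 0.035496 kg/h

0.035496 kg/h


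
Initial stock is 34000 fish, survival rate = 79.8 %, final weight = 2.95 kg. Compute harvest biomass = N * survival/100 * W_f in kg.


Survivors = 34000 * 79.8/100 = 27132 fish
Harvest biomass = survivors * W_f = 27132 * 2.95 = 80039.4 kg

80039.4 kg


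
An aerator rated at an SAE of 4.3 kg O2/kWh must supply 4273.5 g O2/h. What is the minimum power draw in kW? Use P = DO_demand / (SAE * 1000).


SAE in g O2/kWh = 4.3 * 1000 = 4300 g/kWh
P = DO_demand / SAE_g = 4273.5 / 4300 = 0.993837 kW

0.993837 kW


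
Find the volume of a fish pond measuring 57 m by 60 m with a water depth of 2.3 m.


Base area = L * W = 57 * 60 = 3420 m^2
Volume = area * depth = 3420 * 2.3 = 7866 m^3

7866 m^3


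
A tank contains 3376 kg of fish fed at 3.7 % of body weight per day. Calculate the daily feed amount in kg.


Feeding rate fraction = 3.7% / 100 = 0.037
Daily feed = 3376 kg * 0.037 = 124.912 kg/day

124.912 kg/day


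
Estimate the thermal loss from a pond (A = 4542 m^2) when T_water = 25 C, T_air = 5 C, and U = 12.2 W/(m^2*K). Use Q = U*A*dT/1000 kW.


Temperature difference dT = 25 - 5 = 20 K
Heat loss (W) = U * A * dT = 12.2 * 4542 * 20 = 1108248 W
Convert to kW: 1108248 / 1000 = 1108.248 kW

1108.248 kW


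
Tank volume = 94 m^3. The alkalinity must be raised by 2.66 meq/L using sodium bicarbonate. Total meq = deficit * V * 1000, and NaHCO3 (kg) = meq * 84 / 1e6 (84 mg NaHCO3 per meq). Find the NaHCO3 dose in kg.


Tank volume in L = 94 m^3 * 1000 = 94000 L
Total meq required = 2.66 meq/L * 94000 L = 250040 meq
NaHCO3 mass = 250040 meq * 84 mg/meq / 1e6 = 21.0034 kg

21.0034 kg


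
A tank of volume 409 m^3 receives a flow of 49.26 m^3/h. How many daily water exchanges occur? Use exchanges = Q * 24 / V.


Daily flow volume = 49.26 m^3/h * 24 h = 1182.24 m^3/day
Exchanges = daily flow / tank volume = 1182.24 / 409 = 2.89056 exchanges/day

2.89056 exchanges/day


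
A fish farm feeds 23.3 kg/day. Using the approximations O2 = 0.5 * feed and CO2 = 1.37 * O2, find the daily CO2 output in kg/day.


O2 = 23.3 * 0.5 = 11.65
CO2 = 11.65 * 1.37 = 15.9605

15.9605 kg/day


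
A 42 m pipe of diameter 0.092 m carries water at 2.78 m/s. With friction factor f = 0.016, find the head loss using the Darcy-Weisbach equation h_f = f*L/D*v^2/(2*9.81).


v^2 = 2.78^2 = 7.7284 m^2/s^2
L/D = 42/0.092 = 456.52174
h_f = f*(L/D)*v^2/(2g) = 0.016 * 456.52174 * 7.7284 / 19.62 = 2.87721 m

2.87721 m


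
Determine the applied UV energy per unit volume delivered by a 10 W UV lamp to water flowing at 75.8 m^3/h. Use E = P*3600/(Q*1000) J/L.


Energy delivered per hour = 10 W * 3600 s = 36000 J/h
Volume treated per hour = 75.8 m^3/h * 1000 = 75800 L/h
dose = 36000 / 75800 = 0.474934 J/L

0.474934 J/L


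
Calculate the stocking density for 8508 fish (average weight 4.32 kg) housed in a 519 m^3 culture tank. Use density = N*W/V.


Total biomass = 8508 fish * 4.32 kg = 36754.56 kg
Density = total biomass / volume = 36754.56 / 519 = 70.818 kg/m^3

70.818 kg/m^3


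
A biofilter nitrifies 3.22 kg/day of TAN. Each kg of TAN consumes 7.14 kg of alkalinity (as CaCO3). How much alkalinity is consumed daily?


Alkalinity factor: 7.14 kg CaCO3 consumed per kg TAN nitrified
alk = 3.22 kg TAN * 7.14 = 22.9908 kg CaCO3/day

22.9908 kg CaCO3/day


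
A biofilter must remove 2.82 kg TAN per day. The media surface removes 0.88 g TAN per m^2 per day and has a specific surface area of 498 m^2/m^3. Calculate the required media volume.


A = 2.82*1000 / 0.88 = 3204.5455 m^2
V = 3204.5455 / 498 = 6.43483

6.43483 m^3


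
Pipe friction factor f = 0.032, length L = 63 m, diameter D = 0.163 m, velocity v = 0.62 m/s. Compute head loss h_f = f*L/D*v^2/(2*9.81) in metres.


v^2 = 0.62^2 = 0.3844 m^2/s^2
L/D = 63/0.163 = 386.50307
h_f = f*(L/D)*v^2/(2g) = 0.032 * 386.50307 * 0.3844 / 19.62 = 0.242319 m

0.242319 m


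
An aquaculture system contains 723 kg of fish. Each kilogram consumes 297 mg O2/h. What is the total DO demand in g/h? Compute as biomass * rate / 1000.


Total O2 consumption (mg/h) = 723 kg * 297 mg/(kg*h) = 214731 mg/h
Convert to g/h: 214731 / 1000 = 214.731 g/h

214.731 g/h


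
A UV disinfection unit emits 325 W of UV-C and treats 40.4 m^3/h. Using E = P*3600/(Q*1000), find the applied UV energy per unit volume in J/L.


Energy delivered per hour = 325 W * 3600 s = 1170000 J/h
Volume treated per hour = 40.4 m^3/h * 1000 = 40400 L/h
dose = 1170000 / 40400 = 28.9604 J/L

28.9604 J/L


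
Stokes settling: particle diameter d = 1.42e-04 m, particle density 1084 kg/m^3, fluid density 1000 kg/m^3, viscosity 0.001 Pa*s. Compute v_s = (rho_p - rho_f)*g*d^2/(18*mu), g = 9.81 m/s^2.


Density difference: rho_p - rho_f = 1084 - 1000 = 84 kg/m^3
d^2 = (1.42e-04)^2 = 2.0164e-08 m^2
Numerator = (rho_p - rho_f) * g * d^2 = 84 * 9.81 * 2.0164e-08 = 1.6615943e-05
Denominator = 18 * mu = 18 * 0.001 = 0.018
v_s = 1.6615943e-05 / 0.018 = 9.23108e-04 m/s
Check: Re = rho_f * v_s * d / mu = 1000 * 9.23108e-04 * 1.42e-04 / 0.001 = 0.131 < 1, so Stokes' law applies.

9.23108e-04 m/s


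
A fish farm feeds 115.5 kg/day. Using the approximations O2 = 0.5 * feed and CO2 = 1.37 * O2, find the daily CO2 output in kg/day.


O2 = 115.5 * 0.5 = 57.75
CO2 = 57.75 * 1.37 = 79.1175

79.1175 kg/day


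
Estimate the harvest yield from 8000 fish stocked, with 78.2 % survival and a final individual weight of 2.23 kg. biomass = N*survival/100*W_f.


Survivors = 8000 * 78.2/100 = 6256 fish
Harvest biomass = survivors * W_f = 6256 * 2.23 = 13950.88 kg

13950.88 kg


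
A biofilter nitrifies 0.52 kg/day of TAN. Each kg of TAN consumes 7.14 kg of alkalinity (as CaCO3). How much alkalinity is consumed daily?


Alkalinity factor: 7.14 kg CaCO3 consumed per kg TAN nitrified
alk = 0.52 kg TAN * 7.14 = 3.7128 kg CaCO3/day

3.7128 kg CaCO3/day


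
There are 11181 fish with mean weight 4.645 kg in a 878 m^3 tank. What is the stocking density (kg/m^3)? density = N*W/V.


Total biomass = 11181 fish * 4.645 kg = 51935.745 kg
Density = total biomass / volume = 51935.745 / 878 = 59.1523 kg/m^3

59.1523 kg/m^3


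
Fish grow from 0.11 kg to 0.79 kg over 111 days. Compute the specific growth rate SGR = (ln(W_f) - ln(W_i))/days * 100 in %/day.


ln(W_f) = ln(0.79) = -0.23572233
ln(W_i) = ln(0.11) = -2.2072749
ln(W_f) - ln(W_i) = -0.23572233 - -2.2072749 = 1.9715526
SGR = 1.9715526 / 111 * 100 = 1.77617 %/day

1.77617 %/day


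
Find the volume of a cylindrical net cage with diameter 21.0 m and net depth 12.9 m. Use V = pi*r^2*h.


r = d/2 = 21.0/2 = 10.5 m
Base area = pi*r^2 = pi*10.5^2 = 346.36059 m^2
Volume = 346.36059 * 12.9 = 4468.05 m^3

4468.05 m^3


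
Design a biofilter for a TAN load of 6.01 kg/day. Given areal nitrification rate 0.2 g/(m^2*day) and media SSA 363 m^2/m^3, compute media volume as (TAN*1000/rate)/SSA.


A = 6.01*1000 / 0.2 = 30050 m^2
V = 30050 / 363 = 82.7824

82.7824 m^3


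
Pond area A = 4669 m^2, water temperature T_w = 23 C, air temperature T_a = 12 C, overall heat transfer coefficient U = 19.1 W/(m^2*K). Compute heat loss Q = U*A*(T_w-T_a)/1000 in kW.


Temperature difference dT = 23 - 12 = 11 K
Heat loss (W) = U * A * dT = 19.1 * 4669 * 11 = 980956.9 W
Convert to kW: 980956.9 / 1000 = 980.9569 kW

980.9569 kW


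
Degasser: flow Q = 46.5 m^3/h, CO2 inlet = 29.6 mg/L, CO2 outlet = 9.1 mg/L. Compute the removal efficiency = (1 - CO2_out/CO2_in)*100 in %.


CO2_out / CO2_in = 9.1 / 29.6 = 0.30743243
Fraction remaining = 0.30743243
efficiency = (1 - 0.30743243) * 100 = 69.2568 %

69.2568 %


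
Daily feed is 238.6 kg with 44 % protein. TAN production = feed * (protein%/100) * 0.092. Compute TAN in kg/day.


Protein in feed = 238.6 * 44/100 = 104.984 kg/day
TAN = protein * 0.092 = 104.984 * 0.092 = 9.658528 kg/day

9.658528 kg/day


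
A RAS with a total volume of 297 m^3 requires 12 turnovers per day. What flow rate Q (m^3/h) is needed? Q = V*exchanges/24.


Daily recirculation volume = 297 m^3 * 12 = 3564 m^3/day
Flow rate Q = daily volume / 24 h = 3564 / 24 = 148.5 m^3/h

148.5 m^3/h


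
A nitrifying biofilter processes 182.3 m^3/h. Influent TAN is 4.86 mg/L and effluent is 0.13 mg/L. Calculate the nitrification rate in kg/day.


Concentration drop: TAN_in - TAN_out = 4.86 - 0.13 = 4.73 mg/L
Hourly TAN removed = Q * dTAN = 182.3 m^3/h * 4.73 mg/L = 862.279 g/h  (m^3/h * mg/L = g/h)
Daily TAN removed = 862.279 * 24 = 20694.696 g/day
Convert to kg/day: 20694.696 / 1000 = 20.694696 kg/day

20.694696 kg/day


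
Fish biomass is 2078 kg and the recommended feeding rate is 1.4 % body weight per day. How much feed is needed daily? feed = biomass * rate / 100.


Feeding rate fraction = 1.4% / 100 = 0.014
Daily feed = 2078 kg * 0.014 = 29.092 kg/day

29.092 kg/day


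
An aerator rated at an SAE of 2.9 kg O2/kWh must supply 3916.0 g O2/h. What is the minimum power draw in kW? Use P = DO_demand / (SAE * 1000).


SAE in g O2/kWh = 2.9 * 1000 = 2900 g/kWh
P = DO_demand / SAE_g = 3916.0 / 2900 = 1.35034 kW

1.35034 kW


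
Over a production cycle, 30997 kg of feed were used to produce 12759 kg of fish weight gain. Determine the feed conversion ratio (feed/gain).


FCR = feed consumed / weight gained
FCR = 30997 kg / 12759 kg = 2.42942

2.42942


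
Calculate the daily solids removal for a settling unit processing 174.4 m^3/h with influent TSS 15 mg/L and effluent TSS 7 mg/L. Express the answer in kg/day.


Concentration drop: TSS_in - TSS_out = 15 - 7 = 8 mg/L
Hourly solids removed = Q * dTSS = 174.4 m^3/h * 8 mg/L = 1395.2 g/h  (m^3/h * mg/L = g/h)
Daily solids removed = 1395.2 * 24 = 33484.8 g/day
Convert g to kg: 33484.8 / 1000 = 33.4848 kg/day

33.4848 kg/day


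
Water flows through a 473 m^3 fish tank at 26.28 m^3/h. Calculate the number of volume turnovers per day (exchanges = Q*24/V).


Daily flow volume = 26.28 m^3/h * 24 h = 630.72 m^3/day
Exchanges = daily flow / tank volume = 630.72 / 473 = 1.33345 exchanges/day

1.33345 exchanges/day


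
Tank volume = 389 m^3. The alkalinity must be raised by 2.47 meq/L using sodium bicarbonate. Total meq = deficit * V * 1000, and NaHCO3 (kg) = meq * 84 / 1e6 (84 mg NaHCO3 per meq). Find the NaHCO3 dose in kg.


Tank volume in L = 389 m^3 * 1000 = 389000 L
Total meq required = 2.47 meq/L * 389000 L = 960830 meq
NaHCO3 mass = 960830 meq * 84 mg/meq / 1e6 = 80.7097 kg

80.7097 kg


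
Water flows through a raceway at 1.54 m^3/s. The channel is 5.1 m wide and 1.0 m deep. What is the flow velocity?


Cross-sectional area = W * d = 5.1 * 1.0 = 5.1 m^2
Velocity = Q / A = 1.54 / 5.1 = 0.301961 m/s

0.301961 m/s


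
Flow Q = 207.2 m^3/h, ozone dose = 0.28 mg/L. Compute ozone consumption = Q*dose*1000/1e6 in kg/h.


O3 demand (mg/h) = Q * dose * 1000 = 207.2 * 0.28 * 1000 = 58016 mg/h
Convert mg to kg: 58016 / 1e6 = 0.058016 kg/h

0.058016 kg/h


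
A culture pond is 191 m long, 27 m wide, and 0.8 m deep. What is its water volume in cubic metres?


Base area = L * W = 191 * 27 = 5157 m^2
Volume = area * depth = 5157 * 0.8 = 4125.6 m^3

4125.6 m^3


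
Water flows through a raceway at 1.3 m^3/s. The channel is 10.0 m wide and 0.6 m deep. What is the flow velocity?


Cross-sectional area = W * d = 10.0 * 0.6 = 6 m^2
Velocity = Q / A = 1.3 / 6 = 0.216667 m/s

0.216667 m/s


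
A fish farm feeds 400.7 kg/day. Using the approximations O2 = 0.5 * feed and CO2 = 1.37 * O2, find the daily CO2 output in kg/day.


O2 = 400.7 * 0.5 = 200.35
CO2 = 200.35 * 1.37 = 274.4795

274.4795 kg/day


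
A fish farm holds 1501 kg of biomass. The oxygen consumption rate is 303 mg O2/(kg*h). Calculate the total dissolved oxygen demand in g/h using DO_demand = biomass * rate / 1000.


Total O2 consumption (mg/h) = 1501 kg * 303 mg/(kg*h) = 454803 mg/h
Convert to g/h: 454803 / 1000 = 454.803 g/h

454.803 g/h


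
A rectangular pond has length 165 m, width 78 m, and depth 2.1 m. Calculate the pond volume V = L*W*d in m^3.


Base area = L * W = 165 * 78 = 12870 m^2
Volume = area * depth = 12870 * 2.1 = 27027 m^3

27027 m^3


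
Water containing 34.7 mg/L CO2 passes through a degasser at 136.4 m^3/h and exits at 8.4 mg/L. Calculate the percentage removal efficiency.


CO2_out / CO2_in = 8.4 / 34.7 = 0.24207493
Fraction remaining = 0.24207493
efficiency = (1 - 0.24207493) * 100 = 75.7925 %

75.7925 %


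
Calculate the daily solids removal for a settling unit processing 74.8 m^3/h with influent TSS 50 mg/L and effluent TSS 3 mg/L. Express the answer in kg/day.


Concentration drop: TSS_in - TSS_out = 50 - 3 = 47 mg/L
Hourly solids removed = Q * dTSS = 74.8 m^3/h * 47 mg/L = 3515.6 g/h  (m^3/h * mg/L = g/h)
Daily solids removed = 3515.6 * 24 = 84374.4 g/day
Convert g to kg: 84374.4 / 1000 = 84.3744 kg/day

84.3744 kg/day


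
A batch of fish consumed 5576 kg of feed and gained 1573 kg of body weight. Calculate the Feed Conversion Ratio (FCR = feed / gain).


FCR = feed consumed / weight gained
FCR = 5576 kg / 1573 kg = 3.54482

3.54482


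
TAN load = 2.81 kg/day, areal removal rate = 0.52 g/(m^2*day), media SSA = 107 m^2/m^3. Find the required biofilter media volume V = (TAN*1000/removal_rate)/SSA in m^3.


A = 2.81*1000 / 0.52 = 5403.8462 m^2
V = 5403.8462 / 107 = 50.5032

50.5032 m^3


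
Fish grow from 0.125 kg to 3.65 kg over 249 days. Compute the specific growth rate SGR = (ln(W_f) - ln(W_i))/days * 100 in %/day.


ln(W_f) = ln(3.65) = 1.2947272
ln(W_i) = ln(0.125) = -2.0794415
ln(W_f) - ln(W_i) = 1.2947272 - -2.0794415 = 3.3741687
SGR = 3.3741687 / 249 * 100 = 1.35509 %/day

1.35509 %/day


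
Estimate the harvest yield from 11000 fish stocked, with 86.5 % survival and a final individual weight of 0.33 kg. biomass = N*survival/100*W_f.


Survivors = 11000 * 86.5/100 = 9515 fish
Harvest biomass = survivors * W_f = 9515 * 0.33 = 3139.95 kg

3139.95 kg


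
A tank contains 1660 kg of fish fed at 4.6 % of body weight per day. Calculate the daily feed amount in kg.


Feeding rate fraction = 4.6% / 100 = 0.046
Daily feed = 1660 kg * 0.046 = 76.36 kg/day

76.36 kg/day


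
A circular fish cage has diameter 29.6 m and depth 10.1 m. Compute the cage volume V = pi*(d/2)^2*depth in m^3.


r = d/2 = 29.6/2 = 14.8 m
Base area = pi*r^2 = pi*14.8^2 = 688.13445 m^2
Volume = 688.13445 * 10.1 = 6950.16 m^3

6950.16 m^3


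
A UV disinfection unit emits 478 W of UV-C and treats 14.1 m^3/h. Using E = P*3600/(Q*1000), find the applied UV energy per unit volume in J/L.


Energy delivered per hour = 478 W * 3600 s = 1720800 J/h
Volume treated per hour = 14.1 m^3/h * 1000 = 14100 L/h
dose = 1720800 / 14100 = 122.043 J/L

122.043 J/L


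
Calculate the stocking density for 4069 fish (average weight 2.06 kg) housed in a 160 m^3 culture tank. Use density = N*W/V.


Total biomass = 4069 fish * 2.06 kg = 8382.14 kg
Density = total biomass / volume = 8382.14 / 160 = 52.3884 kg/m^3

52.3884 kg/m^3


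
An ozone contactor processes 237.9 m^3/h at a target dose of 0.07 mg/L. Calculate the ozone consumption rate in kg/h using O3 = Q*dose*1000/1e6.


O3 demand (mg/h) = Q * dose * 1000 = 237.9 * 0.07 * 1000 = 16653 mg/h
Convert mg to kg: 16653 / 1e6 = 0.016653 kg/h

0.016653 kg/h


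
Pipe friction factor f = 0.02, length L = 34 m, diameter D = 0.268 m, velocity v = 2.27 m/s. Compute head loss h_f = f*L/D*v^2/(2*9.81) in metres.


v^2 = 2.27^2 = 5.1529 m^2/s^2
L/D = 34/0.268 = 126.86567
h_f = f*(L/D)*v^2/(2g) = 0.02 * 126.86567 * 5.1529 / 19.62 = 0.666387 m

0.666387 m


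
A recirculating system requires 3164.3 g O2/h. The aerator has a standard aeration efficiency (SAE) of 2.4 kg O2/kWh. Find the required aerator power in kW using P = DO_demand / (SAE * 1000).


SAE in g O2/kWh = 2.4 * 1000 = 2400 g/kWh
P = DO_demand / SAE_g = 3164.3 / 2400 = 1.31846 kW

1.31846 kW


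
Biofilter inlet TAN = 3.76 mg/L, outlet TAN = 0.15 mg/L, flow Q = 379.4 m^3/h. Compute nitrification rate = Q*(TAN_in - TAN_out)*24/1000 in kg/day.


Concentration drop: TAN_in - TAN_out = 3.76 - 0.15 = 3.61 mg/L
Hourly TAN removed = Q * dTAN = 379.4 m^3/h * 3.61 mg/L = 1369.634 g/h  (m^3/h * mg/L = g/h)
Daily TAN removed = 1369.634 * 24 = 32871.216 g/day
Convert to kg/day: 32871.216 / 1000 = 32.871216 kg/day

32.871216 kg/day


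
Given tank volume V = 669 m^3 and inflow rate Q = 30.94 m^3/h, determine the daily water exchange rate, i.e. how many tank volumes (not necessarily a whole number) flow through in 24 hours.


Daily flow volume = 30.94 m^3/h * 24 h = 742.56 m^3/day
Exchanges = daily flow / tank volume = 742.56 / 669 = 1.10996 exchanges/day

1.10996 exchanges/day


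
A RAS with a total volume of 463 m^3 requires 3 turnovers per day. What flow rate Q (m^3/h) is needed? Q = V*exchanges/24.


Daily recirculation volume = 463 m^3 * 3 = 1389 m^3/day
Flow rate Q = daily volume / 24 h = 1389 / 24 = 57.875 m^3/h

57.875 m^3/h


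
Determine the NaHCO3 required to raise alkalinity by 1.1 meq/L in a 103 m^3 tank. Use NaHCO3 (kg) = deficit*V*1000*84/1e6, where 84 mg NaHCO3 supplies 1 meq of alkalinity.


Tank volume in L = 103 m^3 * 1000 = 103000 L
Total meq required = 1.1 meq/L * 103000 L = 113300 meq
NaHCO3 mass = 113300 meq * 84 mg/meq / 1e6 = 9.5172 kg

9.5172 kg


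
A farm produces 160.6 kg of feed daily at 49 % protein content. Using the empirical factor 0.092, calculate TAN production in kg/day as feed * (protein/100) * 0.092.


Protein in feed = 160.6 * 49/100 = 78.694 kg/day
TAN = protein * 0.092 = 78.694 * 0.092 = 7.239848 kg/day

7.239848 kg/day


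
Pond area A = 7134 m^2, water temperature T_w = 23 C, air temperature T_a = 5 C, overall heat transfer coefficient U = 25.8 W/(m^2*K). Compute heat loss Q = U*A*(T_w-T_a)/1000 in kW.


Temperature difference dT = 23 - 5 = 18 K
Heat loss (W) = U * A * dT = 25.8 * 7134 * 18 = 3313029.6 W
Convert to kW: 3313029.6 / 1000 = 3313.0296 kW

3313.0296 kW


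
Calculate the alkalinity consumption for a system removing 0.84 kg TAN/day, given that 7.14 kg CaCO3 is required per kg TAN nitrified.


Alkalinity factor: 7.14 kg CaCO3 consumed per kg TAN nitrified
alk = 0.84 kg TAN * 7.14 = 5.9976 kg CaCO3/day

5.9976 kg CaCO3/day


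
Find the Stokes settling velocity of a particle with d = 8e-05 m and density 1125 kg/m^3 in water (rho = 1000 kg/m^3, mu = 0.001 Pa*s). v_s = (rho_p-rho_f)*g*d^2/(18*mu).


Density difference: rho_p - rho_f = 1125 - 1000 = 125 kg/m^3
d^2 = (8e-05)^2 = 6.4e-09 m^2
Numerator = (rho_p - rho_f) * g * d^2 = 125 * 9.81 * 6.4e-09 = 7.848e-06
Denominator = 18 * mu = 18 * 0.001 = 0.018
v_s = 7.848e-06 / 0.018 = 4.36e-04 m/s
Check: Re = rho_f * v_s * d / mu = 1000 * 4.36e-04 * 8e-05 / 0.001 = 0.0349 < 1, so Stokes' law applies.

4.36e-04 m/s


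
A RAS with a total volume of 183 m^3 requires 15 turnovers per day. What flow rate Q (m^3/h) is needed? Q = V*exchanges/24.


Daily recirculation volume = 183 m^3 * 15 = 2745 m^3/day
Flow rate Q = daily volume / 24 h = 2745 / 24 = 114.375 m^3/h

114.375 m^3/h


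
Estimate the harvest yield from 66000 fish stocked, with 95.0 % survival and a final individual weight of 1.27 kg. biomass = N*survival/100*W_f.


Survivors = 66000 * 95.0/100 = 62700 fish
Harvest biomass = survivors * W_f = 62700 * 1.27 = 79629 kg

79629 kg


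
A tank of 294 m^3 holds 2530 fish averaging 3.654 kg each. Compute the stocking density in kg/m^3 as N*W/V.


Total biomass = 2530 fish * 3.654 kg = 9244.62 kg
Density = total biomass / volume = 9244.62 / 294 = 31.4443 kg/m^3

31.4443 kg/m^3


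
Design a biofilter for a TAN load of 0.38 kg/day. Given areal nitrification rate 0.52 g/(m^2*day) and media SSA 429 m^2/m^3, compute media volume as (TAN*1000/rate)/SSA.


A = 0.38*1000 / 0.52 = 730.76923 m^2
V = 730.76923 / 429 = 1.70342

1.70342 m^3


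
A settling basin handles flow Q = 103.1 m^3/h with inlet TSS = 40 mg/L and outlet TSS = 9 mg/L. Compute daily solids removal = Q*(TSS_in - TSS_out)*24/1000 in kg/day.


Concentration drop: TSS_in - TSS_out = 40 - 9 = 31 mg/L
Hourly solids removed = Q * dTSS = 103.1 m^3/h * 31 mg/L = 3196.1 g/h  (m^3/h * mg/L = g/h)
Daily solids removed = 3196.1 * 24 = 76706.4 g/day
Convert g to kg: 76706.4 / 1000 = 76.7064 kg/day

76.7064 kg/day


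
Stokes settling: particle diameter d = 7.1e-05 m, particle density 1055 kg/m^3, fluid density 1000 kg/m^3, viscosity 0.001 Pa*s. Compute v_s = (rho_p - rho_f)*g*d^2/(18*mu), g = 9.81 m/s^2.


Density difference: rho_p - rho_f = 1055 - 1000 = 55 kg/m^3
d^2 = (7.1e-05)^2 = 5.041e-09 m^2
Numerator = (rho_p - rho_f) * g * d^2 = 55 * 9.81 * 5.041e-09 = 2.7198716e-06
Denominator = 18 * mu = 18 * 0.001 = 0.018
v_s = 2.7198716e-06 / 0.018 = 1.51104e-04 m/s
Check: Re = rho_f * v_s * d / mu = 1000 * 1.51104e-04 * 7.1e-05 / 0.001 = 0.0107 < 1, so Stokes' law applies.

1.51104e-04 m/s


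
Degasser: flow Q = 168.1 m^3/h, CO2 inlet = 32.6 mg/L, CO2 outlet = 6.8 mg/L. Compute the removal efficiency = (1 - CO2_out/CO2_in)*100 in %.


CO2_out / CO2_in = 6.8 / 32.6 = 0.20858896
Fraction remaining = 0.20858896
efficiency = (1 - 0.20858896) * 100 = 79.1411 %

79.1411 %
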